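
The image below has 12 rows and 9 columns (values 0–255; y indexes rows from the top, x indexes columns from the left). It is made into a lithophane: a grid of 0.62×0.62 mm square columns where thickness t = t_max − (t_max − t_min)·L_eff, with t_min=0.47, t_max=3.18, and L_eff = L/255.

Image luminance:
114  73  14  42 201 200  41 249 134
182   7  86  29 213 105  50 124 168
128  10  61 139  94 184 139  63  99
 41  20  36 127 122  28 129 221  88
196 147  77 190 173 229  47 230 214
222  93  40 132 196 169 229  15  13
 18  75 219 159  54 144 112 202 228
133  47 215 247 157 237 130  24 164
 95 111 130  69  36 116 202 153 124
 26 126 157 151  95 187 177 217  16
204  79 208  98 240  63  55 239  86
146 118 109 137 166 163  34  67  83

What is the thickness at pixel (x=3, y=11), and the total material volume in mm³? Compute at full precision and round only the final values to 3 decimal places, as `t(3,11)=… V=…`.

span = t_max - t_min = 3.18 - 0.47 = 2.710
L(3,11) = 137, L_eff = 137/255 = 0.537255
t(3,11) = 3.18 - 2.710·0.537255 = 1.724
Σt over all 12·9 pixels = 5120629/25500 ≈ 200.8089804
V = pitch²·Σt = 0.62²·5120629/25500 = 77.191

t(3,11)=1.724 V=77.191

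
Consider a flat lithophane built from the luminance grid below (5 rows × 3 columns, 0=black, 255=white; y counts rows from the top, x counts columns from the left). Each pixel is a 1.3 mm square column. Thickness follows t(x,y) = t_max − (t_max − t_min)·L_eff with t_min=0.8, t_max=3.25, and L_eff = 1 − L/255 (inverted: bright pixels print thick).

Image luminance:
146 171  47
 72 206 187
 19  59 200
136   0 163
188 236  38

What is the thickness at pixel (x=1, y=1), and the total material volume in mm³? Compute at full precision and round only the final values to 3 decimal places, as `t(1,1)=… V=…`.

t(1,1)=2.779 V=50.611

span = t_max - t_min = 3.25 - 0.8 = 2.450
L(1,1) = 206, L_eff = 1 - 206/255 = 0.192157 (inverted)
t(1,1) = 3.25 - 2.450·0.192157 = 2.779
Σt over all 5·3 pixels = 38183/1275 ≈ 29.9474510
V = pitch²·Σt = 1.3²·38183/1275 = 50.611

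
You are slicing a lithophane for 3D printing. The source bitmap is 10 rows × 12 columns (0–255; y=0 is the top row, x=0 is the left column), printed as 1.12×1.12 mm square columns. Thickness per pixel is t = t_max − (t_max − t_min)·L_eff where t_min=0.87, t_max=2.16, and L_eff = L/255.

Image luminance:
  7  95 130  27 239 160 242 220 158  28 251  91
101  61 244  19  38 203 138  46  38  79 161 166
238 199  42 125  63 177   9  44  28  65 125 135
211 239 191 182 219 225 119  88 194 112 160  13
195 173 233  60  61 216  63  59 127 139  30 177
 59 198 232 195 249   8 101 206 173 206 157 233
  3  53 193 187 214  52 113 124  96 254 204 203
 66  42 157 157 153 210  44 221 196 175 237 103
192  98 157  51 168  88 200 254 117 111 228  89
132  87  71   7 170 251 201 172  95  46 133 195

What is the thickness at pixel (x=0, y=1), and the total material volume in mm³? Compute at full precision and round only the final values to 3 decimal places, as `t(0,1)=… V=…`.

t(0,1)=1.649 V=220.657

span = t_max - t_min = 2.16 - 0.87 = 1.290
L(0,1) = 101, L_eff = 101/255 = 0.396078
t(0,1) = 2.16 - 1.290·0.396078 = 1.649
Σt over all 10·12 pixels = 299041/1700 ≈ 175.9064706
V = pitch²·Σt = 1.12²·299041/1700 = 220.657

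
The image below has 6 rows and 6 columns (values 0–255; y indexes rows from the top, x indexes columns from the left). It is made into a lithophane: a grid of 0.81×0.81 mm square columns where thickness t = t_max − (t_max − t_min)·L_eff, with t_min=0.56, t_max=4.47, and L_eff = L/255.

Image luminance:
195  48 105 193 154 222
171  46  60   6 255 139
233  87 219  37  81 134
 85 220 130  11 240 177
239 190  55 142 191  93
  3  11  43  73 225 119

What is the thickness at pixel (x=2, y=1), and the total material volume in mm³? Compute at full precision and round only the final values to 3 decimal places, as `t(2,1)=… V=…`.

t(2,1)=3.550 V=58.981

span = t_max - t_min = 4.47 - 0.56 = 3.910
L(2,1) = 60, L_eff = 60/255 = 0.235294
t(2,1) = 4.47 - 3.910·0.235294 = 3.550
Σt over all 6·6 pixels = 89.896
V = pitch²·Σt = 0.81²·89.896 = 58.981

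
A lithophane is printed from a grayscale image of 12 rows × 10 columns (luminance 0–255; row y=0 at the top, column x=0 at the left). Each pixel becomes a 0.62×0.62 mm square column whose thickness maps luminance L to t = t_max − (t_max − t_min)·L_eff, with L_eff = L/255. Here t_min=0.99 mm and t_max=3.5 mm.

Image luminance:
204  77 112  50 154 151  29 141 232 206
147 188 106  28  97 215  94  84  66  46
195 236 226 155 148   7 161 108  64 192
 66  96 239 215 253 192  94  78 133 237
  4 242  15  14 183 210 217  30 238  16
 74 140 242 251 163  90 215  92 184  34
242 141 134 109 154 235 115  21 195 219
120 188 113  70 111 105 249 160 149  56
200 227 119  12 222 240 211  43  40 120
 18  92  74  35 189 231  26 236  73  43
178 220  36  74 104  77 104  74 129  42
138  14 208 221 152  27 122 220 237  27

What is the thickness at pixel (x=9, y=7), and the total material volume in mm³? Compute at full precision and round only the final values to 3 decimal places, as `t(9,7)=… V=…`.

span = t_max - t_min = 3.5 - 0.99 = 2.510
L(9,7) = 56, L_eff = 56/255 = 0.219608
t(9,7) = 3.5 - 2.510·0.219608 = 2.949
Σt over all 12·10 pixels = 6714833/25500 ≈ 263.3267843
V = pitch²·Σt = 0.62²·6714833/25500 = 101.223

t(9,7)=2.949 V=101.223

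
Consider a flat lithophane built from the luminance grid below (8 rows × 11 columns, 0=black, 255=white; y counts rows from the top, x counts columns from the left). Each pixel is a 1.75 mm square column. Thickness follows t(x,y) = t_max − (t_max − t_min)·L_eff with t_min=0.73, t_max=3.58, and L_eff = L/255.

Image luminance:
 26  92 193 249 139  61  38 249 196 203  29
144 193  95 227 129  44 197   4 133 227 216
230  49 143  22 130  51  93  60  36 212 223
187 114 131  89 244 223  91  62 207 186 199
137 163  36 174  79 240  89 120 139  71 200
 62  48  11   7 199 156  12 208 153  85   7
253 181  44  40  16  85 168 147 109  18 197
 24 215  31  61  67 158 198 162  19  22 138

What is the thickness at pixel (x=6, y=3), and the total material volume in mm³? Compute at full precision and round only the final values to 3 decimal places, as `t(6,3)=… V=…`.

span = t_max - t_min = 3.58 - 0.73 = 2.850
L(6,3) = 91, L_eff = 91/255 = 0.356863
t(6,3) = 3.58 - 2.850·0.356863 = 2.563
Σt over all 8·11 pixels = 330083/1700 ≈ 194.1664706
V = pitch²·Σt = 1.75²·330083/1700 = 594.635

t(6,3)=2.563 V=594.635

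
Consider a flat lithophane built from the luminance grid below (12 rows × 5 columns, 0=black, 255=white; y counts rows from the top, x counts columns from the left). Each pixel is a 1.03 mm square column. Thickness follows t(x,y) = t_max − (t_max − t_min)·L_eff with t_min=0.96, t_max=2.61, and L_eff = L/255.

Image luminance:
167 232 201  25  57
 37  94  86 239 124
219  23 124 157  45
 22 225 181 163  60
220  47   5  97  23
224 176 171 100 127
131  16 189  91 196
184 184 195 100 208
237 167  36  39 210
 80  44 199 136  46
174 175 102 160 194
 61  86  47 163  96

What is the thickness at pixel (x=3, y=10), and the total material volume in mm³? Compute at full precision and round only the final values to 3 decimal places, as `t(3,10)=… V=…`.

t(3,10)=1.575 V=113.849

span = t_max - t_min = 2.61 - 0.96 = 1.650
L(3,10) = 160, L_eff = 160/255 = 0.627451
t(3,10) = 2.61 - 1.650·0.627451 = 1.575
Σt over all 12·5 pixels = 182433/1700 ≈ 107.3135294
V = pitch²·Σt = 1.03²·182433/1700 = 113.849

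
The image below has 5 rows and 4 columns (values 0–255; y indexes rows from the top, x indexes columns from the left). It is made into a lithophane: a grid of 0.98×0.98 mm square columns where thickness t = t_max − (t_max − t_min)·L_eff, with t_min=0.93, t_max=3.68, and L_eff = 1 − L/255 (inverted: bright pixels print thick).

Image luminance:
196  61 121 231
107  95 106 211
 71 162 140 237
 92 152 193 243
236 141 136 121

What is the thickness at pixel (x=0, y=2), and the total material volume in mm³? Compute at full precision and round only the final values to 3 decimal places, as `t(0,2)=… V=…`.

span = t_max - t_min = 3.68 - 0.93 = 2.750
L(0,2) = 71, L_eff = 1 - 71/255 = 0.721569 (inverted)
t(0,2) = 3.68 - 2.750·0.721569 = 1.696
Σt over all 5·4 pixels = 13136/255 ≈ 51.5137255
V = pitch²·Σt = 0.98²·13136/255 = 49.474

t(0,2)=1.696 V=49.474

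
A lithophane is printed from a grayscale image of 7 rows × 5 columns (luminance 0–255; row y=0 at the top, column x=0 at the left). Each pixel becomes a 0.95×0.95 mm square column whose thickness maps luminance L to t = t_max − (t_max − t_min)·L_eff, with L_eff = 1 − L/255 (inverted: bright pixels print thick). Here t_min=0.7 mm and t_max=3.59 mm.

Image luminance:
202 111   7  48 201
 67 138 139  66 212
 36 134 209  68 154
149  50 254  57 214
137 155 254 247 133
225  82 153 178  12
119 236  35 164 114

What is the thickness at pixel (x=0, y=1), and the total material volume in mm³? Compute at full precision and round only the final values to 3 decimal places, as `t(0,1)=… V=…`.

t(0,1)=1.459 V=70.798

span = t_max - t_min = 3.59 - 0.7 = 2.890
L(0,1) = 67, L_eff = 1 - 67/255 = 0.737255 (inverted)
t(0,1) = 3.59 - 2.890·0.737255 = 1.459
Σt over all 7·5 pixels = 11767/150 ≈ 78.4466667
V = pitch²·Σt = 0.95²·11767/150 = 70.798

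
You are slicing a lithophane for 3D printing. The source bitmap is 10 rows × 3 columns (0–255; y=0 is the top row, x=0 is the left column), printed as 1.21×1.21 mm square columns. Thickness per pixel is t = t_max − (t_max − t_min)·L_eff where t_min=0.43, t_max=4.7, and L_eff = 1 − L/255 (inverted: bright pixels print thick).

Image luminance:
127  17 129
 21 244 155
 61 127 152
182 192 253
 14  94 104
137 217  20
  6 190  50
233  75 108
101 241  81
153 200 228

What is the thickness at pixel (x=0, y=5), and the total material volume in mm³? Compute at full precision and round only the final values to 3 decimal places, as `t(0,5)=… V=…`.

t(0,5)=2.724 V=114.795

span = t_max - t_min = 4.7 - 0.43 = 4.270
L(0,5) = 137, L_eff = 1 - 137/255 = 0.462745 (inverted)
t(0,5) = 4.7 - 4.270·0.462745 = 2.724
Σt over all 10·3 pixels = 333229/4250 ≈ 78.4068235
V = pitch²·Σt = 1.21²·333229/4250 = 114.795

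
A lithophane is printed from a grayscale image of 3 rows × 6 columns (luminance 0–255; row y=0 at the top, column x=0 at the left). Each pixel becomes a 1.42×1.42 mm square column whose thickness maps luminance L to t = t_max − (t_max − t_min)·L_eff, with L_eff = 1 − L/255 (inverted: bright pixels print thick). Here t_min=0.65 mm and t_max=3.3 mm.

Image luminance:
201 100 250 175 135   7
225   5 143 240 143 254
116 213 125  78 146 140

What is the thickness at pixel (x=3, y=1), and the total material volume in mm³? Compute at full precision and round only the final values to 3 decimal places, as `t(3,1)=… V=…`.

t(3,1)=3.144 V=80.086

span = t_max - t_min = 3.3 - 0.65 = 2.650
L(3,1) = 240, L_eff = 1 - 240/255 = 0.058824 (inverted)
t(3,1) = 3.3 - 2.650·0.058824 = 3.144
Σt over all 3·6 pixels = 101279/2550 ≈ 39.7172549
V = pitch²·Σt = 1.42²·101279/2550 = 80.086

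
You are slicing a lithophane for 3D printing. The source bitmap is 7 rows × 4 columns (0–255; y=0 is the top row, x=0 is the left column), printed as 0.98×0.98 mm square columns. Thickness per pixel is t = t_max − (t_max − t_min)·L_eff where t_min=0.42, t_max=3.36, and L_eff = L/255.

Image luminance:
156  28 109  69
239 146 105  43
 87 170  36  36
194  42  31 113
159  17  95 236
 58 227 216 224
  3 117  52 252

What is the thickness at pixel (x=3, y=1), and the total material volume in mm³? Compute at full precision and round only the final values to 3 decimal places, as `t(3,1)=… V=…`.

t(3,1)=2.864 V=54.257

span = t_max - t_min = 3.36 - 0.42 = 2.940
L(3,1) = 43, L_eff = 43/255 = 0.168627
t(3,1) = 3.36 - 2.940·0.168627 = 2.864
Σt over all 7·4 pixels = 4802/85 ≈ 56.4941176
V = pitch²·Σt = 0.98²·4802/85 = 54.257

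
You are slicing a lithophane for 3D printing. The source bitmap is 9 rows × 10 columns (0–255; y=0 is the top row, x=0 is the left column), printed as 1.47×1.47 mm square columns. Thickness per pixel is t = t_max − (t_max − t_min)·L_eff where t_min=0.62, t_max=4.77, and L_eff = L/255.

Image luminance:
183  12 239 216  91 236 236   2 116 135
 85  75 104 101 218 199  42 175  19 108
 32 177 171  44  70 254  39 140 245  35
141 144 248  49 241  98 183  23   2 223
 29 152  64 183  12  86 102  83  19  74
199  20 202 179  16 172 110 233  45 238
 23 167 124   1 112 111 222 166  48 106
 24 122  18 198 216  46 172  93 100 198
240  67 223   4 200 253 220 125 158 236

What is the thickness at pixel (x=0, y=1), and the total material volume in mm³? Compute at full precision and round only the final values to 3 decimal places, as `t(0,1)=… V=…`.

t(0,1)=3.387 V=528.100

span = t_max - t_min = 4.77 - 0.62 = 4.150
L(0,1) = 85, L_eff = 85/255 = 0.333333
t(0,1) = 4.77 - 4.150·0.333333 = 3.387
Σt over all 9·10 pixels = 311596/1275 ≈ 244.3890196
V = pitch²·Σt = 1.47²·311596/1275 = 528.100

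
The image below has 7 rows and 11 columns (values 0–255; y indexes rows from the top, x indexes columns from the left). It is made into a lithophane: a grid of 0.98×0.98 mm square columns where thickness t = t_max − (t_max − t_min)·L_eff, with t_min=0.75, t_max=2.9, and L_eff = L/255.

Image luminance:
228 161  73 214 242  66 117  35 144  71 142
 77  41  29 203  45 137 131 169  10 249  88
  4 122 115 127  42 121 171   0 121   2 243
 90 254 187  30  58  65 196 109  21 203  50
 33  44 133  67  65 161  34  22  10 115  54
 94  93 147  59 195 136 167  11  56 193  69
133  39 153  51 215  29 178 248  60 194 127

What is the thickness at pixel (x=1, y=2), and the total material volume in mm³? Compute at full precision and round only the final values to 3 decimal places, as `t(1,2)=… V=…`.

span = t_max - t_min = 2.9 - 0.75 = 2.150
L(1,2) = 122, L_eff = 122/255 = 0.478431
t(1,2) = 2.9 - 2.150·0.478431 = 1.871
Σt over all 7·11 pixels = 129691/850 ≈ 152.5776471
V = pitch²·Σt = 0.98²·129691/850 = 146.536

t(1,2)=1.871 V=146.536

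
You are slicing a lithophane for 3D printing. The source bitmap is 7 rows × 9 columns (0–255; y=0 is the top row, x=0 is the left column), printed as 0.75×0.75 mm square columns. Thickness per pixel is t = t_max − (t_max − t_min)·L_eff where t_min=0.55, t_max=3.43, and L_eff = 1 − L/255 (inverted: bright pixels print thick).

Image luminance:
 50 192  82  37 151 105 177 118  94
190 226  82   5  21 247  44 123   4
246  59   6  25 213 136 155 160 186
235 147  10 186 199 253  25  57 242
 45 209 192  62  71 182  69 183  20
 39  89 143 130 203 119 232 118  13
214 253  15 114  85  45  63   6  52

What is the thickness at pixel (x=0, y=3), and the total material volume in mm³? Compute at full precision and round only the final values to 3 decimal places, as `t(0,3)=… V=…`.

t(0,3)=3.204 V=66.845

span = t_max - t_min = 3.43 - 0.55 = 2.880
L(0,3) = 235, L_eff = 1 - 235/255 = 0.078431 (inverted)
t(0,3) = 3.43 - 2.880·0.078431 = 3.204
Σt over all 7·9 pixels = 1010109/8500 ≈ 118.8363529
V = pitch²·Σt = 0.75²·1010109/8500 = 66.845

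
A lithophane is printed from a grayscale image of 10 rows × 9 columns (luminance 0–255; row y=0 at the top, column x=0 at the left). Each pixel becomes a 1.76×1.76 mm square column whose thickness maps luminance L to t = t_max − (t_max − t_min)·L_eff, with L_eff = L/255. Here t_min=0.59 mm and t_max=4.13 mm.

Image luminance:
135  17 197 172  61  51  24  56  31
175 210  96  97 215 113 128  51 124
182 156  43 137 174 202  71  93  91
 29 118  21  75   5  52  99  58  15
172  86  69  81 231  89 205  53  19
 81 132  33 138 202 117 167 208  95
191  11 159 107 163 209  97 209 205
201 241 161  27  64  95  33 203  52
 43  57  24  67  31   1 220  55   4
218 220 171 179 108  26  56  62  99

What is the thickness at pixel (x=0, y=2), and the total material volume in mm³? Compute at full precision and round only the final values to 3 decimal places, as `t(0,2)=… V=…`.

t(0,2)=1.603 V=729.056

span = t_max - t_min = 4.13 - 0.59 = 3.540
L(0,2) = 182, L_eff = 182/255 = 0.713725
t(0,2) = 4.13 - 3.540·0.713725 = 1.603
Σt over all 10·9 pixels = 500143/2125 ≈ 235.3614118
V = pitch²·Σt = 1.76²·500143/2125 = 729.056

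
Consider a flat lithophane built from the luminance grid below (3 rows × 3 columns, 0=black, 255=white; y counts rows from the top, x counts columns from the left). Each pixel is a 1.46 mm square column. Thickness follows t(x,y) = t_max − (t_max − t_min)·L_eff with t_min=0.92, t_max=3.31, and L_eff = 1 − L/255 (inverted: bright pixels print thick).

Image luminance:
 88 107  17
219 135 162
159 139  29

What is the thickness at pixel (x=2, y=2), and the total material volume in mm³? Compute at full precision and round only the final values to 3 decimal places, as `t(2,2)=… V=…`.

span = t_max - t_min = 3.31 - 0.92 = 2.390
L(2,2) = 29, L_eff = 1 - 29/255 = 0.886275 (inverted)
t(2,2) = 3.31 - 2.390·0.886275 = 1.192
Σt over all 3·3 pixels = 92657/5100 ≈ 18.1680392
V = pitch²·Σt = 1.46²·92657/5100 = 38.727

t(2,2)=1.192 V=38.727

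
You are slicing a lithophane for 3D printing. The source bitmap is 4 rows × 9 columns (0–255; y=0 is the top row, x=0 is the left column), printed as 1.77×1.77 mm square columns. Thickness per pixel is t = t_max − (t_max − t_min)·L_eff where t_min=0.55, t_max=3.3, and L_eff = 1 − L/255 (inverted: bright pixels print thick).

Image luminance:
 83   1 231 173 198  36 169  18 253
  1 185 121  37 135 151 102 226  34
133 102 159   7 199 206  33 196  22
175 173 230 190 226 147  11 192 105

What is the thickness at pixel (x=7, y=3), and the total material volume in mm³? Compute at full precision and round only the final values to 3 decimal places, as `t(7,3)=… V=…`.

span = t_max - t_min = 3.3 - 0.55 = 2.750
L(7,3) = 192, L_eff = 1 - 192/255 = 0.247059 (inverted)
t(7,3) = 3.3 - 2.750·0.247059 = 2.621
Σt over all 4·9 pixels = 17864/255 ≈ 70.0549020
V = pitch²·Σt = 1.77²·17864/255 = 219.475

t(7,3)=2.621 V=219.475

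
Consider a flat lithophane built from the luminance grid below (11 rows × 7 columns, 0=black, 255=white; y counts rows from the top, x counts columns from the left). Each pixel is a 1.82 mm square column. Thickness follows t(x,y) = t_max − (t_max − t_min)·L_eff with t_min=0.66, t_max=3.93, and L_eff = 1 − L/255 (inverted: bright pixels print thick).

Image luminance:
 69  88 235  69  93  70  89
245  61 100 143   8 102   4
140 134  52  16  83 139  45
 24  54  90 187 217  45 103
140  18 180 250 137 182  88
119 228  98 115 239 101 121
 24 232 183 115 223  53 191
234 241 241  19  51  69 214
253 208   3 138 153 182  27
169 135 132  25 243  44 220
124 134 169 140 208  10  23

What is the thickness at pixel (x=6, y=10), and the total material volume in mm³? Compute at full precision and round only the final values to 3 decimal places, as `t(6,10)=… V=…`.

span = t_max - t_min = 3.93 - 0.66 = 3.270
L(6,10) = 23, L_eff = 1 - 23/255 = 0.909804 (inverted)
t(6,10) = 3.93 - 3.270·0.909804 = 0.955
Σt over all 11·7 pixels = 1473029/8500 ≈ 173.2975294
V = pitch²·Σt = 1.82²·1473029/8500 = 574.031

t(6,10)=0.955 V=574.031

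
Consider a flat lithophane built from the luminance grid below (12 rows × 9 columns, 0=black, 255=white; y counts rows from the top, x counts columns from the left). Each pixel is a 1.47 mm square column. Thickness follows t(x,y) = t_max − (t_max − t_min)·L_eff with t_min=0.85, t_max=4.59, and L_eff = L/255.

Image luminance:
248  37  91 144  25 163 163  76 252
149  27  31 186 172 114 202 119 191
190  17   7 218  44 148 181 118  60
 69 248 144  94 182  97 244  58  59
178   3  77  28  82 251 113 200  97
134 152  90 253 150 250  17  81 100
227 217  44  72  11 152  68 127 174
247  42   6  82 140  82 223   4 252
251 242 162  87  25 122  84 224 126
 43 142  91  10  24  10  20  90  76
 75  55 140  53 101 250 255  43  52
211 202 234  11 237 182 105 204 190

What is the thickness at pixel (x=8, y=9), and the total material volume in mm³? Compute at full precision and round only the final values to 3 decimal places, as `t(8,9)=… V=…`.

t(8,9)=3.475 V=645.784

span = t_max - t_min = 4.59 - 0.85 = 3.740
L(8,9) = 76, L_eff = 76/255 = 0.298039
t(8,9) = 4.59 - 3.740·0.298039 = 3.475
Σt over all 12·9 pixels = 224137/750 ≈ 298.8493333
V = pitch²·Σt = 1.47²·224137/750 = 645.784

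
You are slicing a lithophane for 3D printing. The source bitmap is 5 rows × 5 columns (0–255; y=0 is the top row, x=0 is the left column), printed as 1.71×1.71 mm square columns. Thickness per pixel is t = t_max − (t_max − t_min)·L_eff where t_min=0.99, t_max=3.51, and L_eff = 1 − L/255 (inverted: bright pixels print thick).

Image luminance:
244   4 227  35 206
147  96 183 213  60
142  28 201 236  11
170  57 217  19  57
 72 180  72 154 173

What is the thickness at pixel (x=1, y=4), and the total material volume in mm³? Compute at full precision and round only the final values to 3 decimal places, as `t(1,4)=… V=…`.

t(1,4)=2.769 V=164.957

span = t_max - t_min = 3.51 - 0.99 = 2.520
L(1,4) = 180, L_eff = 1 - 180/255 = 0.294118 (inverted)
t(1,4) = 3.51 - 2.520·0.294118 = 2.769
Σt over all 5·5 pixels = 479511/8500 ≈ 56.4130588
V = pitch²·Σt = 1.71²·479511/8500 = 164.957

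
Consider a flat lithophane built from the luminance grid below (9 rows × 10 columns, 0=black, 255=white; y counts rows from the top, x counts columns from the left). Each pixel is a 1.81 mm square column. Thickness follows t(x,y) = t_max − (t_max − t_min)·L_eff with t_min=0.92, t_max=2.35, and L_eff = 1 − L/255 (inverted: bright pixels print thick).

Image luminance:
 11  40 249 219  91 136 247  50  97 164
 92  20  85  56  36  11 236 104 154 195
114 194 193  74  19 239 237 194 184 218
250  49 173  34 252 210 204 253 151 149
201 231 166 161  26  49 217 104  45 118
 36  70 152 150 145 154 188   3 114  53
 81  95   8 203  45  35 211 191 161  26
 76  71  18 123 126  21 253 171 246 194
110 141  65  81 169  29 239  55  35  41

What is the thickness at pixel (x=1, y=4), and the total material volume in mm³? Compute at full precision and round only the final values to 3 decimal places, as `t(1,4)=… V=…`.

t(1,4)=2.215 V=480.461

span = t_max - t_min = 2.35 - 0.92 = 1.430
L(1,4) = 231, L_eff = 1 - 231/255 = 0.094118 (inverted)
t(1,4) = 2.35 - 1.430·0.094118 = 2.215
Σt over all 9·10 pixels = 3739741/25500 ≈ 146.6565098
V = pitch²·Σt = 1.81²·3739741/25500 = 480.461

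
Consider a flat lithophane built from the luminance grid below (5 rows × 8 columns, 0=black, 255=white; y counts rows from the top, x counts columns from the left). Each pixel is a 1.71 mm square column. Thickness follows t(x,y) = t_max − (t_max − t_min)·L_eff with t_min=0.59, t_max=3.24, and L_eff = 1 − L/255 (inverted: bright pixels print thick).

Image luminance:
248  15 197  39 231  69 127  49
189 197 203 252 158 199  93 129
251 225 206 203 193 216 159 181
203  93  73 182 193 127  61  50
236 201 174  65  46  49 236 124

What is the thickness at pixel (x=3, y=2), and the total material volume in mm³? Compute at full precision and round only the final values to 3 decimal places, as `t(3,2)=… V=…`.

t(3,2)=2.700 V=255.650

span = t_max - t_min = 3.24 - 0.59 = 2.650
L(3,2) = 203, L_eff = 1 - 203/255 = 0.203922 (inverted)
t(3,2) = 3.24 - 2.650·0.203922 = 2.700
Σt over all 5·8 pixels = 222943/2550 ≈ 87.4286275
V = pitch²·Σt = 1.71²·222943/2550 = 255.650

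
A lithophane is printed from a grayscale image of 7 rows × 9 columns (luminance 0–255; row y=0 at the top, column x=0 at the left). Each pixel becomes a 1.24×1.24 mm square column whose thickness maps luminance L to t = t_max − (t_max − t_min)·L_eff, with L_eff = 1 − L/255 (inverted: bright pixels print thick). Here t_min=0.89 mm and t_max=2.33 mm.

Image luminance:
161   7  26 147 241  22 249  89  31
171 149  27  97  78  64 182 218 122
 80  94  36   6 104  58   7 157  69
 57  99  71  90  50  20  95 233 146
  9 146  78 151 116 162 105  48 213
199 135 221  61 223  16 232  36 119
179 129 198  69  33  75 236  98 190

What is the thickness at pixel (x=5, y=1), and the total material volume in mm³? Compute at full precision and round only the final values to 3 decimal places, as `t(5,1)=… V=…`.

span = t_max - t_min = 2.33 - 0.89 = 1.440
L(5,1) = 64, L_eff = 1 - 64/255 = 0.749020 (inverted)
t(5,1) = 2.33 - 1.440·0.749020 = 1.251
Σt over all 7·9 pixels = 162807/1700 ≈ 95.7688235
V = pitch²·Σt = 1.24²·162807/1700 = 147.254

t(5,1)=1.251 V=147.254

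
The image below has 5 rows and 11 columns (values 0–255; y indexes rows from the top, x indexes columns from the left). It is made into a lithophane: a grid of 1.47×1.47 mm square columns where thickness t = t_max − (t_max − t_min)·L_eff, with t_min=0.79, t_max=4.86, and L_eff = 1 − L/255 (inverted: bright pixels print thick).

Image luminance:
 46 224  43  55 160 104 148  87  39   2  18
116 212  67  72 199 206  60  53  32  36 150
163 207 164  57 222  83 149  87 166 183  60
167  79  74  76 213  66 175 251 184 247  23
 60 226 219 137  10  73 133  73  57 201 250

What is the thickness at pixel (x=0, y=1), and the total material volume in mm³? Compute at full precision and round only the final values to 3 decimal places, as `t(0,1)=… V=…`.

t(0,1)=2.641 V=323.730

span = t_max - t_min = 4.86 - 0.79 = 4.070
L(0,1) = 116, L_eff = 1 - 116/255 = 0.545098 (inverted)
t(0,1) = 4.86 - 4.070·0.545098 = 2.641
Σt over all 5·11 pixels = 224719/1500 ≈ 149.8126667
V = pitch²·Σt = 1.47²·224719/1500 = 323.730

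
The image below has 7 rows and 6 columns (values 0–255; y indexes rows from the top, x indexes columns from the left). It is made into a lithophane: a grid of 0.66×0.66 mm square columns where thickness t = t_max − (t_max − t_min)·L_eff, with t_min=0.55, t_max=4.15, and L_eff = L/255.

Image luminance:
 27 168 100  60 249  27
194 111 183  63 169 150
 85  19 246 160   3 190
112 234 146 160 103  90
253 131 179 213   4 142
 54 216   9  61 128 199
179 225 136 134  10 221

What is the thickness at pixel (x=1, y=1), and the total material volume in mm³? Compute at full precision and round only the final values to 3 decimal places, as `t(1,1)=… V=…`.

t(1,1)=2.583 V=41.838

span = t_max - t_min = 4.15 - 0.55 = 3.600
L(1,1) = 111, L_eff = 111/255 = 0.435294
t(1,1) = 4.15 - 3.600·0.435294 = 2.583
Σt over all 7·6 pixels = 81639/850 ≈ 96.0458824
V = pitch²·Σt = 0.66²·81639/850 = 41.838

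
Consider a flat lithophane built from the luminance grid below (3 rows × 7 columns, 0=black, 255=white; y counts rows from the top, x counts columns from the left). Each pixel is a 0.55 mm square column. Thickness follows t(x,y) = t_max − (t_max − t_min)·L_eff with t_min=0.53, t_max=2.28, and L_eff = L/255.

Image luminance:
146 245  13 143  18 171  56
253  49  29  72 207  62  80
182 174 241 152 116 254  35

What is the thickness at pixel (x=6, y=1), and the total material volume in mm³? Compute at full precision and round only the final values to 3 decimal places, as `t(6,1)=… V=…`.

span = t_max - t_min = 2.28 - 0.53 = 1.750
L(6,1) = 80, L_eff = 80/255 = 0.313725
t(6,1) = 2.28 - 1.750·0.313725 = 1.731
Σt over all 3·7 pixels = 74879/2550 ≈ 29.3643137
V = pitch²·Σt = 0.55²·74879/2550 = 8.883

t(6,1)=1.731 V=8.883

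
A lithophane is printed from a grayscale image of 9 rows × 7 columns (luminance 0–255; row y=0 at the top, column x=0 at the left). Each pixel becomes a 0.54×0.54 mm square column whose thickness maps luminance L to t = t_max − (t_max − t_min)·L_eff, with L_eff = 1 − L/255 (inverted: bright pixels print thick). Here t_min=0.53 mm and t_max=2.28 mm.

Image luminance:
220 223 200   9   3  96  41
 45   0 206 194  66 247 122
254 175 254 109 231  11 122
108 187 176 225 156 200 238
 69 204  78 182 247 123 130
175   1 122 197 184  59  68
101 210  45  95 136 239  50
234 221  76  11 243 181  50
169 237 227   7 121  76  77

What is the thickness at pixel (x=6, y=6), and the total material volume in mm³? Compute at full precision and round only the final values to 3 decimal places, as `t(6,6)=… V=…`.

span = t_max - t_min = 2.28 - 0.53 = 1.750
L(6,6) = 50, L_eff = 1 - 50/255 = 0.803922 (inverted)
t(6,6) = 2.28 - 1.750·0.803922 = 0.873
Σt over all 9·7 pixels = 79499/850 ≈ 93.5282353
V = pitch²·Σt = 0.54²·79499/850 = 27.273

t(6,6)=0.873 V=27.273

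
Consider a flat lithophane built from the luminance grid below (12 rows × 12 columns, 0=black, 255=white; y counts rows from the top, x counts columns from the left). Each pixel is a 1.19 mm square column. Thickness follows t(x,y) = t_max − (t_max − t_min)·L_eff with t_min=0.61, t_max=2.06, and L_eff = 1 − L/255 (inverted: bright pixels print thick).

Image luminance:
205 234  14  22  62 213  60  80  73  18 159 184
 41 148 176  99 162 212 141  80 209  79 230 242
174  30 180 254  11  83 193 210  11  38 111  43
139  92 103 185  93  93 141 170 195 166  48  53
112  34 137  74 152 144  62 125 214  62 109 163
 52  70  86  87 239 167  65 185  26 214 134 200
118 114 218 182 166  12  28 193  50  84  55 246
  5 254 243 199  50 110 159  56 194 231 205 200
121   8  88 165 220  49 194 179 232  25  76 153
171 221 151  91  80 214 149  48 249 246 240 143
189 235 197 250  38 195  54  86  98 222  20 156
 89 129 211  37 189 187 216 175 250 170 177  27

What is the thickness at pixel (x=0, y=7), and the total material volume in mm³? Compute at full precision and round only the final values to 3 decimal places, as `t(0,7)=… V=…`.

span = t_max - t_min = 2.06 - 0.61 = 1.450
L(0,7) = 5, L_eff = 1 - 5/255 = 0.980392 (inverted)
t(0,7) = 2.06 - 1.450·0.980392 = 0.638
Σt over all 12·12 pixels = 20185/102 ≈ 197.8921569
V = pitch²·Σt = 1.19²·20185/102 = 280.235

t(0,7)=0.638 V=280.235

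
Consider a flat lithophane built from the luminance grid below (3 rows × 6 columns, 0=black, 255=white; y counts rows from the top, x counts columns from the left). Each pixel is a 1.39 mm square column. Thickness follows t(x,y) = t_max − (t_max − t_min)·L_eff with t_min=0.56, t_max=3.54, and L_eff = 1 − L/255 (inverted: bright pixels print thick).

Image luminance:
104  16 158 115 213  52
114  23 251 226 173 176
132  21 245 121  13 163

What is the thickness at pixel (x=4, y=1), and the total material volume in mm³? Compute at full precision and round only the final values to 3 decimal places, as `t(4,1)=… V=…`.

span = t_max - t_min = 3.54 - 0.56 = 2.980
L(4,1) = 173, L_eff = 1 - 173/255 = 0.321569 (inverted)
t(4,1) = 3.54 - 2.980·0.321569 = 2.582
Σt over all 3·6 pixels = 78934/2125 ≈ 37.1454118
V = pitch²·Σt = 1.39²·78934/2125 = 71.769

t(4,1)=2.582 V=71.769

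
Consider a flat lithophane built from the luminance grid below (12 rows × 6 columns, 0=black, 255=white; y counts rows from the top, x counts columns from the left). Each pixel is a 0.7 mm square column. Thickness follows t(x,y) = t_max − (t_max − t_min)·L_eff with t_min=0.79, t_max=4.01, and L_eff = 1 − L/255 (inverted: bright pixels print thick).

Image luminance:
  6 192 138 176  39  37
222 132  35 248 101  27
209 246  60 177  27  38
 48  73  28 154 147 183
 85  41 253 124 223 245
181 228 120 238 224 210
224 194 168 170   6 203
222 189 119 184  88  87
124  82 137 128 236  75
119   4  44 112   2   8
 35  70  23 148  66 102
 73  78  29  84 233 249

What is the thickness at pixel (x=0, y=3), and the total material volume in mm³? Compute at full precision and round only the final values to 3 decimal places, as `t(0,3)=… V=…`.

t(0,3)=1.396 V=83.744

span = t_max - t_min = 4.01 - 0.79 = 3.220
L(0,3) = 48, L_eff = 1 - 48/255 = 0.811765 (inverted)
t(0,3) = 4.01 - 3.220·0.811765 = 1.396
Σt over all 12·6 pixels = 14527/85 ≈ 170.9058824
V = pitch²·Σt = 0.7²·14527/85 = 83.744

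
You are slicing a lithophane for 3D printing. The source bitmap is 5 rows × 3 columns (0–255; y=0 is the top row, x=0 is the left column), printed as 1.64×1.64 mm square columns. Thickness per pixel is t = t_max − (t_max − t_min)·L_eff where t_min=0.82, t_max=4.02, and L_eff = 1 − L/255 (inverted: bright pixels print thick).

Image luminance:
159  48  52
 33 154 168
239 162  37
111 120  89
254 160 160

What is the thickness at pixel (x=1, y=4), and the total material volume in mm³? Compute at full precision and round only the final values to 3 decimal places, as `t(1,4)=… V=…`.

t(1,4)=2.828 V=98.763

span = t_max - t_min = 4.02 - 0.82 = 3.200
L(1,4) = 160, L_eff = 1 - 160/255 = 0.372549 (inverted)
t(1,4) = 4.02 - 3.200·0.372549 = 2.828
Σt over all 5·3 pixels = 93637/2550 ≈ 36.7203922
V = pitch²·Σt = 1.64²·93637/2550 = 98.763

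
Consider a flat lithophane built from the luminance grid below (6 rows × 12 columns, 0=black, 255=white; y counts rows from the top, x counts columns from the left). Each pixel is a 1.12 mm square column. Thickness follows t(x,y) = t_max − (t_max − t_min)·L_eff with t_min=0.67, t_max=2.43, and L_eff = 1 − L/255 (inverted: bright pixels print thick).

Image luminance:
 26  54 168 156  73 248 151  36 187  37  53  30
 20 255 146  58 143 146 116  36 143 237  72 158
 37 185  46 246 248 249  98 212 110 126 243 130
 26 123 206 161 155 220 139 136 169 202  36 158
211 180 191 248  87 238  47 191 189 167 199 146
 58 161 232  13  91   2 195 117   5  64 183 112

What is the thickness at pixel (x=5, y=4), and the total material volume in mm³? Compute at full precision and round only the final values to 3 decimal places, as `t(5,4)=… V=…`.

t(5,4)=2.313 V=144.813

span = t_max - t_min = 2.43 - 0.67 = 1.760
L(5,4) = 238, L_eff = 1 - 238/255 = 0.066667 (inverted)
t(5,4) = 2.43 - 1.760·0.066667 = 2.313
Σt over all 6·12 pixels = 735958/6375 ≈ 115.4443922
V = pitch²·Σt = 1.12²·735958/6375 = 144.813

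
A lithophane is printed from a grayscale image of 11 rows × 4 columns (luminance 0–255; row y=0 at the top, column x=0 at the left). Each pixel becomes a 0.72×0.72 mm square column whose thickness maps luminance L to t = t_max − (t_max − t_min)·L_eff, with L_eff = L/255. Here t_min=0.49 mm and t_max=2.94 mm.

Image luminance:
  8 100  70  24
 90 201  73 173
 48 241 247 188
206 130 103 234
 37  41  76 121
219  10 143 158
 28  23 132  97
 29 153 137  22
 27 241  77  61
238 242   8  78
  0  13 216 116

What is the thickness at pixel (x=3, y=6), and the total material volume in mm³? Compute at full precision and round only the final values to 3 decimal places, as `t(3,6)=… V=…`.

span = t_max - t_min = 2.94 - 0.49 = 2.450
L(3,6) = 97, L_eff = 97/255 = 0.380392
t(3,6) = 2.94 - 2.450·0.380392 = 2.008
Σt over all 11·4 pixels = 4949/60 ≈ 82.4833333
V = pitch²·Σt = 0.72²·4949/60 = 42.759

t(3,6)=2.008 V=42.759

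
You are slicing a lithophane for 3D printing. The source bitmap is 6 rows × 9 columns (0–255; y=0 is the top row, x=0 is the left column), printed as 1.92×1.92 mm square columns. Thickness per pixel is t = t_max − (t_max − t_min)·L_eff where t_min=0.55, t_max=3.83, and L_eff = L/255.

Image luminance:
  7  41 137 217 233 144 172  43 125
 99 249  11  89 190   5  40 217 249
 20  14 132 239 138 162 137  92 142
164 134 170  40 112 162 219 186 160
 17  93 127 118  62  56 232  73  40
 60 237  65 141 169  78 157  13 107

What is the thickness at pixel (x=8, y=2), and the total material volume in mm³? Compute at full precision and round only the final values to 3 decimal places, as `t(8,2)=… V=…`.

span = t_max - t_min = 3.83 - 0.55 = 3.280
L(8,2) = 142, L_eff = 142/255 = 0.556863
t(8,2) = 3.83 - 3.280·0.556863 = 2.003
Σt over all 6·9 pixels = 1565051/12750 ≈ 122.7490980
V = pitch²·Σt = 1.92²·1565051/12750 = 452.502

t(8,2)=2.003 V=452.502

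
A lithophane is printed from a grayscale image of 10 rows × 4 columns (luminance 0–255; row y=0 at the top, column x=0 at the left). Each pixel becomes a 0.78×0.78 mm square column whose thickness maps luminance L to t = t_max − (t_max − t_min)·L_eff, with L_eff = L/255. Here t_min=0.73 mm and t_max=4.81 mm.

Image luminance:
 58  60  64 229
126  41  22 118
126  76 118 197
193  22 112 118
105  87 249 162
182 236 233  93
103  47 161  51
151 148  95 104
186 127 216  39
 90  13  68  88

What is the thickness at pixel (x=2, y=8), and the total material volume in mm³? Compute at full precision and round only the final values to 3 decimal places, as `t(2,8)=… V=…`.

t(2,8)=1.354 V=71.168

span = t_max - t_min = 4.81 - 0.73 = 4.080
L(2,8) = 216, L_eff = 216/255 = 0.847059
t(2,8) = 4.81 - 4.080·0.847059 = 1.354
Σt over all 10·4 pixels = 116.976
V = pitch²·Σt = 0.78²·116.976 = 71.168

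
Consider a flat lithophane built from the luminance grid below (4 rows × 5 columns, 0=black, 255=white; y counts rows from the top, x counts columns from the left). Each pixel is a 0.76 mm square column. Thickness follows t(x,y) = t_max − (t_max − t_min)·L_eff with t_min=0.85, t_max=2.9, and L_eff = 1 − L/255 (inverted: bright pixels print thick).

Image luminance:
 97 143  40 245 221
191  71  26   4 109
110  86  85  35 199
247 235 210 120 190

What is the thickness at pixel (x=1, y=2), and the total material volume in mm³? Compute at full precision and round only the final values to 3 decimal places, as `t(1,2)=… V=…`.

span = t_max - t_min = 2.9 - 0.85 = 2.050
L(1,2) = 86, L_eff = 1 - 86/255 = 0.662745 (inverted)
t(1,2) = 2.9 - 2.050·0.662745 = 1.541
Σt over all 4·5 pixels = 16327/425 ≈ 38.4164706
V = pitch²·Σt = 0.76²·16327/425 = 22.189

t(1,2)=1.541 V=22.189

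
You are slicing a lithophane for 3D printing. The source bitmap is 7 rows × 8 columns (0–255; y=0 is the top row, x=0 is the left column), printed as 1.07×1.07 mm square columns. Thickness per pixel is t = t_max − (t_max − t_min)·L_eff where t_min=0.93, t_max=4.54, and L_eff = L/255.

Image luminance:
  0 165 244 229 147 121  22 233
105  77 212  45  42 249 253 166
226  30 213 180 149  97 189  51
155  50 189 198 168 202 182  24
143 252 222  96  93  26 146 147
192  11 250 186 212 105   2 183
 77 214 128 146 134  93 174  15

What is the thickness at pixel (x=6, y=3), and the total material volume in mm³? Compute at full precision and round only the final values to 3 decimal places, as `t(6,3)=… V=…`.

span = t_max - t_min = 4.54 - 0.93 = 3.610
L(6,3) = 182, L_eff = 182/255 = 0.713725
t(6,3) = 4.54 - 3.610·0.713725 = 1.963
Σt over all 7·8 pixels = 60761/425 ≈ 142.9670588
V = pitch²·Σt = 1.07²·60761/425 = 163.683

t(6,3)=1.963 V=163.683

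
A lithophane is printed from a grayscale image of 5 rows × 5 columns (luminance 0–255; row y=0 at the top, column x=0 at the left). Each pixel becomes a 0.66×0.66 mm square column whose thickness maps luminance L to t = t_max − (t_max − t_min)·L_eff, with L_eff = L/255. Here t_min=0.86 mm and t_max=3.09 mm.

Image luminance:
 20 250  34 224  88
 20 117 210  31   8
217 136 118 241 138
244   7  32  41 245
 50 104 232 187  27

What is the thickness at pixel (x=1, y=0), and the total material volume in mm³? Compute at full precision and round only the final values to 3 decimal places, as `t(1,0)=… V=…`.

span = t_max - t_min = 3.09 - 0.86 = 2.230
L(1,0) = 250, L_eff = 250/255 = 0.980392
t(1,0) = 3.09 - 2.230·0.980392 = 0.904
Σt over all 5·5 pixels = 108016/2125 ≈ 50.8310588
V = pitch²·Σt = 0.66²·108016/2125 = 22.142

t(1,0)=0.904 V=22.142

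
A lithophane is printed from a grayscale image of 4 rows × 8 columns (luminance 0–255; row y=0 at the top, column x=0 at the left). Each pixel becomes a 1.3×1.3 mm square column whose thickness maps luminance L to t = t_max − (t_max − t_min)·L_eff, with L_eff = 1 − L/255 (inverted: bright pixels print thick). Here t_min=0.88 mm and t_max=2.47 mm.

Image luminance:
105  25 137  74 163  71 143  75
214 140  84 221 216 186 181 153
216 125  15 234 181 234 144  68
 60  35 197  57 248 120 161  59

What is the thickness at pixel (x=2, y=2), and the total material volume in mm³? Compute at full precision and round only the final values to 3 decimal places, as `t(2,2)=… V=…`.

t(2,2)=0.974 V=93.345

span = t_max - t_min = 2.47 - 0.88 = 1.590
L(2,2) = 15, L_eff = 1 - 15/255 = 0.941176 (inverted)
t(2,2) = 2.47 - 1.590·0.941176 = 0.974
Σt over all 4·8 pixels = 234743/4250 ≈ 55.2336471
V = pitch²·Σt = 1.3²·234743/4250 = 93.345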